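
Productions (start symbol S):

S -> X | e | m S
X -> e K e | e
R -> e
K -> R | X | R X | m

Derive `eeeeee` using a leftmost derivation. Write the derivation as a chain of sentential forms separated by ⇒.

S ⇒ X ⇒ eKe ⇒ eRXe ⇒ eeXe ⇒ eeeKee ⇒ eeeRee ⇒ eeeeee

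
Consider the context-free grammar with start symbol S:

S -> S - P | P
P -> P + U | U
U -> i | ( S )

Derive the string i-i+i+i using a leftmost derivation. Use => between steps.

S=>S-P=>P-P=>U-P=>i-P=>i-P+U=>i-P+U+U=>i-U+U+U=>i-i+U+U=>i-i+i+U=>i-i+i+i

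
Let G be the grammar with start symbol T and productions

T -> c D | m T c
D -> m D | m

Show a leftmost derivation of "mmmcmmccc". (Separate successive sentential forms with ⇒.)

T ⇒ mTc   [T -> m T c]
mTc ⇒ mmTcc   [T -> m T c]
mmTcc ⇒ mmmTccc   [T -> m T c]
mmmTccc ⇒ mmmcDccc   [T -> c D]
mmmcDccc ⇒ mmmcmDccc   [D -> m D]
mmmcmDccc ⇒ mmmcmmccc   [D -> m]

T⇒mTc⇒mmTcc⇒mmmTccc⇒mmmcDccc⇒mmmcmDccc⇒mmmcmmccc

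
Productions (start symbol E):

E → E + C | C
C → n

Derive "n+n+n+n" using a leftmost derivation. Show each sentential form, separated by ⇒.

E⇒E+C⇒E+C+C⇒E+C+C+C⇒C+C+C+C⇒n+C+C+C⇒n+n+C+C⇒n+n+n+C⇒n+n+n+n

E ⇒ E+C   [E → E + C]
E+C ⇒ E+C+C   [E → E + C]
E+C+C ⇒ E+C+C+C   [E → E + C]
E+C+C+C ⇒ C+C+C+C   [E → C]
C+C+C+C ⇒ n+C+C+C   [C → n]
n+C+C+C ⇒ n+n+C+C   [C → n]
n+n+C+C ⇒ n+n+n+C   [C → n]
n+n+n+C ⇒ n+n+n+n   [C → n]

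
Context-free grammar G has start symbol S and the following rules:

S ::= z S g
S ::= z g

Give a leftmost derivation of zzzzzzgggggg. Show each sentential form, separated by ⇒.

S ⇒ zSg   [S ::= z S g]
zSg ⇒ zzSgg   [S ::= z S g]
zzSgg ⇒ zzzSggg   [S ::= z S g]
zzzSggg ⇒ zzzzSgggg   [S ::= z S g]
zzzzSgggg ⇒ zzzzzSggggg   [S ::= z S g]
zzzzzSggggg ⇒ zzzzzzgggggg   [S ::= z g]

S ⇒ zSg ⇒ zzSgg ⇒ zzzSggg ⇒ zzzzSgggg ⇒ zzzzzSggggg ⇒ zzzzzzgggggg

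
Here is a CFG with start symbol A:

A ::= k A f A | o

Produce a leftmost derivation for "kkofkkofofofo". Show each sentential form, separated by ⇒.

A ⇒ kAfA   [A ::= k A f A]
kAfA ⇒ kkAfAfA   [A ::= k A f A]
kkAfAfA ⇒ kkofAfA   [A ::= o]
kkofAfA ⇒ kkofkAfAfA   [A ::= k A f A]
kkofkAfAfA ⇒ kkofkkAfAfAfA   [A ::= k A f A]
kkofkkAfAfAfA ⇒ kkofkkofAfAfA   [A ::= o]
kkofkkofAfAfA ⇒ kkofkkofofAfA   [A ::= o]
kkofkkofofAfA ⇒ kkofkkofofofA   [A ::= o]
kkofkkofofofA ⇒ kkofkkofofofo   [A ::= o]

A⇒kAfA⇒kkAfAfA⇒kkofAfA⇒kkofkAfAfA⇒kkofkkAfAfAfA⇒kkofkkofAfAfA⇒kkofkkofofAfA⇒kkofkkofofofA⇒kkofkkofofofo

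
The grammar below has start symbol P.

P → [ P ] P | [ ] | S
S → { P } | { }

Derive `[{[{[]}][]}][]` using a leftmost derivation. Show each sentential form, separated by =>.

P => [P]P => [S]P => [{P}]P => [{[P]P}]P => [{[S]P}]P => [{[{P}]P}]P => [{[{[]}]P}]P => [{[{[]}][]}]P => [{[{[]}][]}][]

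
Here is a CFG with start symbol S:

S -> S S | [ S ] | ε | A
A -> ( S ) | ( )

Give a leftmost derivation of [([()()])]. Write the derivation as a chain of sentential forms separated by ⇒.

S ⇒ [S] ⇒ [A] ⇒ [(S)] ⇒ [([S])] ⇒ [([SS])] ⇒ [([AS])] ⇒ [([()S])] ⇒ [([()A])] ⇒ [([()(S)])] ⇒ [([()()])]

S ⇒ [S]   [S -> [ S ]]
[S] ⇒ [A]   [S -> A]
[A] ⇒ [(S)]   [A -> ( S )]
[(S)] ⇒ [([S])]   [S -> [ S ]]
[([S])] ⇒ [([SS])]   [S -> S S]
[([SS])] ⇒ [([AS])]   [S -> A]
[([AS])] ⇒ [([()S])]   [A -> ( )]
[([()S])] ⇒ [([()A])]   [S -> A]
[([()A])] ⇒ [([()(S)])]   [A -> ( S )]
[([()(S)])] ⇒ [([()()])]   [S -> ε]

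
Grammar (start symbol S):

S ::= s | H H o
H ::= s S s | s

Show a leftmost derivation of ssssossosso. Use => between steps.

S=>HHo=>sSsHo=>sHHosHo=>ssSsHosHo=>ssHHosHosHo=>sssHosHosHo=>ssssosHosHo=>ssssossosHo=>ssssossosso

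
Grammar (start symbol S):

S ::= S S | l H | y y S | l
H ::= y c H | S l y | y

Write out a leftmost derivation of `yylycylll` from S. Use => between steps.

S=>yyS=>yySS=>yySSS=>yySSSS=>yylHSSS=>yylycHSSS=>yylycySSS=>yylycylSS=>yylycyllS=>yylycylll

S => yyS   [S ::= y y S]
yyS => yySS   [S ::= S S]
yySS => yySSS   [S ::= S S]
yySSS => yySSSS   [S ::= S S]
yySSSS => yylHSSS   [S ::= l H]
yylHSSS => yylycHSSS   [H ::= y c H]
yylycHSSS => yylycySSS   [H ::= y]
yylycySSS => yylycylSS   [S ::= l]
yylycylSS => yylycyllS   [S ::= l]
yylycyllS => yylycylll   [S ::= l]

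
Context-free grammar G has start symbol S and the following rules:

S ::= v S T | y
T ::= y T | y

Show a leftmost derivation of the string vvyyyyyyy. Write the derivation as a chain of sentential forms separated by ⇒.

S ⇒ vST   [S ::= v S T]
vST ⇒ vvSTT   [S ::= v S T]
vvSTT ⇒ vvyTT   [S ::= y]
vvyTT ⇒ vvyyTT   [T ::= y T]
vvyyTT ⇒ vvyyyTT   [T ::= y T]
vvyyyTT ⇒ vvyyyyTT   [T ::= y T]
vvyyyyTT ⇒ vvyyyyyTT   [T ::= y T]
vvyyyyyTT ⇒ vvyyyyyyT   [T ::= y]
vvyyyyyyT ⇒ vvyyyyyyy   [T ::= y]

S ⇒ vST ⇒ vvSTT ⇒ vvyTT ⇒ vvyyTT ⇒ vvyyyTT ⇒ vvyyyyTT ⇒ vvyyyyyTT ⇒ vvyyyyyyT ⇒ vvyyyyyyy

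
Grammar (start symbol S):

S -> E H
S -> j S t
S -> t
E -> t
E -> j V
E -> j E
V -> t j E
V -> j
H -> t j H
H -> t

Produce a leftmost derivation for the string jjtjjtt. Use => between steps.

S => EH => jEH => jjVH => jjtjEH => jjtjjEH => jjtjjtH => jjtjjtt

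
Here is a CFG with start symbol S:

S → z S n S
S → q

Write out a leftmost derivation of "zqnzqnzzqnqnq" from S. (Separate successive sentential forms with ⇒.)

S⇒zSnS⇒zqnS⇒zqnzSnS⇒zqnzqnS⇒zqnzqnzSnS⇒zqnzqnzzSnSnS⇒zqnzqnzzqnSnS⇒zqnzqnzzqnqnS⇒zqnzqnzzqnqnq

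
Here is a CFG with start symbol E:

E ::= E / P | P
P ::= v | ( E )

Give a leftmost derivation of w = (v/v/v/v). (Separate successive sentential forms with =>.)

E => P => (E) => (E/P) => (E/P/P) => (E/P/P/P) => (P/P/P/P) => (v/P/P/P) => (v/v/P/P) => (v/v/v/P) => (v/v/v/v)

E => P   [E ::= P]
P => (E)   [P ::= ( E )]
(E) => (E/P)   [E ::= E / P]
(E/P) => (E/P/P)   [E ::= E / P]
(E/P/P) => (E/P/P/P)   [E ::= E / P]
(E/P/P/P) => (P/P/P/P)   [E ::= P]
(P/P/P/P) => (v/P/P/P)   [P ::= v]
(v/P/P/P) => (v/v/P/P)   [P ::= v]
(v/v/P/P) => (v/v/v/P)   [P ::= v]
(v/v/v/P) => (v/v/v/v)   [P ::= v]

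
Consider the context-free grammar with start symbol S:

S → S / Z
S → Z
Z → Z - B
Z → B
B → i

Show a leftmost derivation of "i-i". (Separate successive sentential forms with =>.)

S => Z => Z-B => B-B => i-B => i-i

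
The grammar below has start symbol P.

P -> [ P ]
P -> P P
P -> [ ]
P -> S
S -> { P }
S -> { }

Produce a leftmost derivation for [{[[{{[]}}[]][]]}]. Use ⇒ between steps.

P ⇒ [P] ⇒ [S] ⇒ [{P}] ⇒ [{[P]}] ⇒ [{[PP]}] ⇒ [{[[P]P]}] ⇒ [{[[PP]P]}] ⇒ [{[[SP]P]}] ⇒ [{[[{P}P]P]}] ⇒ [{[[{S}P]P]}] ⇒ [{[[{{P}}P]P]}] ⇒ [{[[{{[]}}P]P]}] ⇒ [{[[{{[]}}[]]P]}] ⇒ [{[[{{[]}}[]][]]}]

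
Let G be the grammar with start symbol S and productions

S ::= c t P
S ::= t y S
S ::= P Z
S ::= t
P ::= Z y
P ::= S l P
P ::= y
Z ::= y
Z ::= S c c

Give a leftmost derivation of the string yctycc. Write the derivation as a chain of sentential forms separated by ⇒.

S ⇒ PZ   [S ::= P Z]
PZ ⇒ yZ   [P ::= y]
yZ ⇒ yScc   [Z ::= S c c]
yScc ⇒ yctPcc   [S ::= c t P]
yctPcc ⇒ yctycc   [P ::= y]

S ⇒ PZ ⇒ yZ ⇒ yScc ⇒ yctPcc ⇒ yctycc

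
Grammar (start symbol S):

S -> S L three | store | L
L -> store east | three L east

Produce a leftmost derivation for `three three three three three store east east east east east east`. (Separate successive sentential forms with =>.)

S => L => three L east => three three L east east => three three three L east east east => three three three three L east east east east => three three three three three L east east east east east => three three three three three store east east east east east east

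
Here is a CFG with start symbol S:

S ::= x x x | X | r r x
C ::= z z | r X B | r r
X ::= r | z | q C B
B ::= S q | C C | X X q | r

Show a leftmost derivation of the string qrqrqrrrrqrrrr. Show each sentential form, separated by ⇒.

S ⇒ X ⇒ qCB ⇒ qrXBB ⇒ qrqCBBB ⇒ qrqrXBBBB ⇒ qrqrqCBBBBB ⇒ qrqrqrrBBBBB ⇒ qrqrqrrXXqBBBB ⇒ qrqrqrrrXqBBBB ⇒ qrqrqrrrrqBBBB ⇒ qrqrqrrrrqrBBB ⇒ qrqrqrrrrqrrBB ⇒ qrqrqrrrrqrrrB ⇒ qrqrqrrrrqrrrr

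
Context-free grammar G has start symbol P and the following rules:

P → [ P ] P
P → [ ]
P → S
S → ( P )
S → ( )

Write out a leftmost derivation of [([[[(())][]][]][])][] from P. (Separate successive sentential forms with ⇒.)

P ⇒ [P]P ⇒ [S]P ⇒ [(P)]P ⇒ [([P]P)]P ⇒ [([[P]P]P)]P ⇒ [([[[P]P]P]P)]P ⇒ [([[[S]P]P]P)]P ⇒ [([[[(P)]P]P]P)]P ⇒ [([[[(S)]P]P]P)]P ⇒ [([[[(())]P]P]P)]P ⇒ [([[[(())][]]P]P)]P ⇒ [([[[(())][]][]]P)]P ⇒ [([[[(())][]][]][])]P ⇒ [([[[(())][]][]][])][]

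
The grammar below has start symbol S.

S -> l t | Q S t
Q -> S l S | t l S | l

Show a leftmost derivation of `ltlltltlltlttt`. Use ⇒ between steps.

S⇒QSt⇒SlSSt⇒ltlSSt⇒ltlltSt⇒ltlltQStt⇒ltlltSlSStt⇒ltlltltlSStt⇒ltlltltlltStt⇒ltlltltlltlttt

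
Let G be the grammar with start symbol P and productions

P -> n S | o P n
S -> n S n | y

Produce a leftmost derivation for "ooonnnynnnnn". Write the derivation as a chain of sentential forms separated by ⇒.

P ⇒ oPn ⇒ ooPnn ⇒ oooPnnn ⇒ ooonSnnn ⇒ ooonnSnnnn ⇒ ooonnnSnnnnn ⇒ ooonnnynnnnn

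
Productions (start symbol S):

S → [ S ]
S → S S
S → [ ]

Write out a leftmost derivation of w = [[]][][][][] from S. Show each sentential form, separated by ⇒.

S ⇒ SS   [S → S S]
SS ⇒ SSS   [S → S S]
SSS ⇒ SSSS   [S → S S]
SSSS ⇒ SSSSS   [S → S S]
SSSSS ⇒ [S]SSSS   [S → [ S ]]
[S]SSSS ⇒ [[]]SSSS   [S → [ ]]
[[]]SSSS ⇒ [[]][]SSS   [S → [ ]]
[[]][]SSS ⇒ [[]][][]SS   [S → [ ]]
[[]][][]SS ⇒ [[]][][][]S   [S → [ ]]
[[]][][][]S ⇒ [[]][][][][]   [S → [ ]]

S ⇒ SS ⇒ SSS ⇒ SSSS ⇒ SSSSS ⇒ [S]SSSS ⇒ [[]]SSSS ⇒ [[]][]SSS ⇒ [[]][][]SS ⇒ [[]][][][]S ⇒ [[]][][][][]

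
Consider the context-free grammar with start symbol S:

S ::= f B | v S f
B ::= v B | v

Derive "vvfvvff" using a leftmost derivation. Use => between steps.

S => vSf   [S ::= v S f]
vSf => vvSff   [S ::= v S f]
vvSff => vvfBff   [S ::= f B]
vvfBff => vvfvBff   [B ::= v B]
vvfvBff => vvfvvff   [B ::= v]

S=>vSf=>vvSff=>vvfBff=>vvfvBff=>vvfvvff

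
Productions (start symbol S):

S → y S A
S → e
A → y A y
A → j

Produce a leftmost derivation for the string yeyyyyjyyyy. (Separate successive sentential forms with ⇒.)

S ⇒ ySA ⇒ yeA ⇒ yeyAy ⇒ yeyyAyy ⇒ yeyyyAyyy ⇒ yeyyyyAyyyy ⇒ yeyyyyjyyyy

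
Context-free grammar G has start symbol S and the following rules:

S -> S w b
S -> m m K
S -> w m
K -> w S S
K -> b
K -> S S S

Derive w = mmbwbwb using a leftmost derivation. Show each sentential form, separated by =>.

S=>Swb=>Swbwb=>mmKwbwb=>mmbwbwb

S => Swb   [S -> S w b]
Swb => Swbwb   [S -> S w b]
Swbwb => mmKwbwb   [S -> m m K]
mmKwbwb => mmbwbwb   [K -> b]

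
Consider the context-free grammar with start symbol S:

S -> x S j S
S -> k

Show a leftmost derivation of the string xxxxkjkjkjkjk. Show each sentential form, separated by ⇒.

S ⇒ xSjS   [S -> x S j S]
xSjS ⇒ xxSjSjS   [S -> x S j S]
xxSjSjS ⇒ xxxSjSjSjS   [S -> x S j S]
xxxSjSjSjS ⇒ xxxxSjSjSjSjS   [S -> x S j S]
xxxxSjSjSjSjS ⇒ xxxxkjSjSjSjS   [S -> k]
xxxxkjSjSjSjS ⇒ xxxxkjkjSjSjS   [S -> k]
xxxxkjkjSjSjS ⇒ xxxxkjkjkjSjS   [S -> k]
xxxxkjkjkjSjS ⇒ xxxxkjkjkjkjS   [S -> k]
xxxxkjkjkjkjS ⇒ xxxxkjkjkjkjk   [S -> k]

S⇒xSjS⇒xxSjSjS⇒xxxSjSjSjS⇒xxxxSjSjSjSjS⇒xxxxkjSjSjSjS⇒xxxxkjkjSjSjS⇒xxxxkjkjkjSjS⇒xxxxkjkjkjkjS⇒xxxxkjkjkjkjk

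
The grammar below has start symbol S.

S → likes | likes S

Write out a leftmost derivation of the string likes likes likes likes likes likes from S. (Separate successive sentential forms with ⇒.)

S ⇒ likes S ⇒ likes likes S ⇒ likes likes likes S ⇒ likes likes likes likes S ⇒ likes likes likes likes likes S ⇒ likes likes likes likes likes likes

S ⇒ likes S   [S → likes S]
likes S ⇒ likes likes S   [S → likes S]
likes likes S ⇒ likes likes likes S   [S → likes S]
likes likes likes S ⇒ likes likes likes likes S   [S → likes S]
likes likes likes likes S ⇒ likes likes likes likes likes S   [S → likes S]
likes likes likes likes likes S ⇒ likes likes likes likes likes likes   [S → likes]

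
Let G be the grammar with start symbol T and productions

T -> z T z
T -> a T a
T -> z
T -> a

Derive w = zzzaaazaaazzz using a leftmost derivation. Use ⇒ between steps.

T ⇒ zTz ⇒ zzTzz ⇒ zzzTzzz ⇒ zzzaTazzz ⇒ zzzaaTaazzz ⇒ zzzaaaTaaazzz ⇒ zzzaaazaaazzz

T ⇒ zTz   [T -> z T z]
zTz ⇒ zzTzz   [T -> z T z]
zzTzz ⇒ zzzTzzz   [T -> z T z]
zzzTzzz ⇒ zzzaTazzz   [T -> a T a]
zzzaTazzz ⇒ zzzaaTaazzz   [T -> a T a]
zzzaaTaazzz ⇒ zzzaaaTaaazzz   [T -> a T a]
zzzaaaTaaazzz ⇒ zzzaaazaaazzz   [T -> z]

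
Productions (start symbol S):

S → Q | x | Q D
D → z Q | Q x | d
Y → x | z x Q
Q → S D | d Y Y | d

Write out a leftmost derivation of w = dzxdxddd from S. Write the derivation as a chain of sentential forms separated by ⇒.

S ⇒ QD ⇒ SDD ⇒ QDDD ⇒ dYYDDD ⇒ dzxQYDDD ⇒ dzxdYDDD ⇒ dzxdxDDD ⇒ dzxdxdDD ⇒ dzxdxddD ⇒ dzxdxddd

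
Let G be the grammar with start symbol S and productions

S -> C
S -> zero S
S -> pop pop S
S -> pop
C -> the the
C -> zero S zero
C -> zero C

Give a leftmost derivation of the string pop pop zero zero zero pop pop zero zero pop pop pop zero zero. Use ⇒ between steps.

S ⇒ pop pop S   [S -> pop pop S]
pop pop S ⇒ pop pop C   [S -> C]
pop pop C ⇒ pop pop zero C   [C -> zero C]
pop pop zero C ⇒ pop pop zero zero S zero   [C -> zero S zero]
pop pop zero zero S zero ⇒ pop pop zero zero C zero   [S -> C]
pop pop zero zero C zero ⇒ pop pop zero zero zero S zero zero   [C -> zero S zero]
pop pop zero zero zero S zero zero ⇒ pop pop zero zero zero pop pop S zero zero   [S -> pop pop S]
pop pop zero zero zero pop pop S zero zero ⇒ pop pop zero zero zero pop pop zero S zero zero   [S -> zero S]
pop pop zero zero zero pop pop zero S zero zero ⇒ pop pop zero zero zero pop pop zero zero S zero zero   [S -> zero S]
pop pop zero zero zero pop pop zero zero S zero zero ⇒ pop pop zero zero zero pop pop zero zero pop pop S zero zero   [S -> pop pop S]
pop pop zero zero zero pop pop zero zero pop pop S zero zero ⇒ pop pop zero zero zero pop pop zero zero pop pop pop zero zero   [S -> pop]

S ⇒ pop pop S ⇒ pop pop C ⇒ pop pop zero C ⇒ pop pop zero zero S zero ⇒ pop pop zero zero C zero ⇒ pop pop zero zero zero S zero zero ⇒ pop pop zero zero zero pop pop S zero zero ⇒ pop pop zero zero zero pop pop zero S zero zero ⇒ pop pop zero zero zero pop pop zero zero S zero zero ⇒ pop pop zero zero zero pop pop zero zero pop pop S zero zero ⇒ pop pop zero zero zero pop pop zero zero pop pop pop zero zero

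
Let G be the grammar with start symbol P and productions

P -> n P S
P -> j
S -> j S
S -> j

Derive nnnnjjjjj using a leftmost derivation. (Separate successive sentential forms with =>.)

P => nPS => nnPSS => nnnPSSS => nnnnPSSSS => nnnnjSSSS => nnnnjjSSS => nnnnjjjSS => nnnnjjjjS => nnnnjjjjj

P => nPS   [P -> n P S]
nPS => nnPSS   [P -> n P S]
nnPSS => nnnPSSS   [P -> n P S]
nnnPSSS => nnnnPSSSS   [P -> n P S]
nnnnPSSSS => nnnnjSSSS   [P -> j]
nnnnjSSSS => nnnnjjSSS   [S -> j]
nnnnjjSSS => nnnnjjjSS   [S -> j]
nnnnjjjSS => nnnnjjjjS   [S -> j]
nnnnjjjjS => nnnnjjjjj   [S -> j]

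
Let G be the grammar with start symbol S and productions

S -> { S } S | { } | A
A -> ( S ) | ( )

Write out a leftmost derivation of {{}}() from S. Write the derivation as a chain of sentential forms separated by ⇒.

S ⇒ {S}S ⇒ {{}}S ⇒ {{}}A ⇒ {{}}()

S ⇒ {S}S   [S -> { S } S]
{S}S ⇒ {{}}S   [S -> { }]
{{}}S ⇒ {{}}A   [S -> A]
{{}}A ⇒ {{}}()   [A -> ( )]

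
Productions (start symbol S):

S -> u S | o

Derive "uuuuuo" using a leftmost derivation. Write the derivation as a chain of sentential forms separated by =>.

S => uS => uuS => uuuS => uuuuS => uuuuuS => uuuuuo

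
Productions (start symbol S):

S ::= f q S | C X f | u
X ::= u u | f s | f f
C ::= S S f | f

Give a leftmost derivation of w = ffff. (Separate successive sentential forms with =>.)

S => CXf => fXf => ffff

S => CXf   [S ::= C X f]
CXf => fXf   [C ::= f]
fXf => ffff   [X ::= f f]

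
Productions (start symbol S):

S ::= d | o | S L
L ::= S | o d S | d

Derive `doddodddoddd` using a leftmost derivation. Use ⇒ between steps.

S ⇒ SL ⇒ SLL ⇒ SLLL ⇒ dLLL ⇒ dodSLL ⇒ dodSLLL ⇒ dodSLLLL ⇒ doddLLLL ⇒ doddodSLLL ⇒ doddoddLLL ⇒ doddodddLL ⇒ doddodddodSL ⇒ doddodddoddL ⇒ doddodddoddd

S ⇒ SL   [S ::= S L]
SL ⇒ SLL   [S ::= S L]
SLL ⇒ SLLL   [S ::= S L]
SLLL ⇒ dLLL   [S ::= d]
dLLL ⇒ dodSLL   [L ::= o d S]
dodSLL ⇒ dodSLLL   [S ::= S L]
dodSLLL ⇒ dodSLLLL   [S ::= S L]
dodSLLLL ⇒ doddLLLL   [S ::= d]
doddLLLL ⇒ doddodSLLL   [L ::= o d S]
doddodSLLL ⇒ doddoddLLL   [S ::= d]
doddoddLLL ⇒ doddodddLL   [L ::= d]
doddodddLL ⇒ doddodddodSL   [L ::= o d S]
doddodddodSL ⇒ doddodddoddL   [S ::= d]
doddodddoddL ⇒ doddodddoddd   [L ::= d]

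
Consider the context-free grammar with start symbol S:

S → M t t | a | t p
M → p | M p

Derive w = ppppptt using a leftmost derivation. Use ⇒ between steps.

S⇒Mtt⇒Mptt⇒Mpptt⇒Mppptt⇒Mpppptt⇒ppppptt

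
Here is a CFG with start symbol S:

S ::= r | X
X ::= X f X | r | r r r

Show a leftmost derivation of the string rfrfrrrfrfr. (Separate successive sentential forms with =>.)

S => X => XfX => XfXfX => XfXfXfX => XfXfXfXfX => rfXfXfXfX => rfrfXfXfX => rfrfrrrfXfX => rfrfrrrfrfX => rfrfrrrfrfr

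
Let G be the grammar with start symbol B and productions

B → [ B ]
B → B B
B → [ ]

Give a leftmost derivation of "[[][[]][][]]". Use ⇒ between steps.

B ⇒ [B]   [B → [ B ]]
[B] ⇒ [BB]   [B → B B]
[BB] ⇒ [[]B]   [B → [ ]]
[[]B] ⇒ [[]BB]   [B → B B]
[[]BB] ⇒ [[][B]B]   [B → [ B ]]
[[][B]B] ⇒ [[][[]]B]   [B → [ ]]
[[][[]]B] ⇒ [[][[]]BB]   [B → B B]
[[][[]]BB] ⇒ [[][[]][]B]   [B → [ ]]
[[][[]][]B] ⇒ [[][[]][][]]   [B → [ ]]

B ⇒ [B] ⇒ [BB] ⇒ [[]B] ⇒ [[]BB] ⇒ [[][B]B] ⇒ [[][[]]B] ⇒ [[][[]]BB] ⇒ [[][[]][]B] ⇒ [[][[]][][]]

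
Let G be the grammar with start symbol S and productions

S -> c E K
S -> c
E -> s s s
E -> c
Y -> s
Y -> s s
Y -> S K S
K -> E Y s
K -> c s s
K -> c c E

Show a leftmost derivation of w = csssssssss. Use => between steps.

S => cEK   [S -> c E K]
cEK => csssK   [E -> s s s]
csssK => csssEYs   [K -> E Y s]
csssEYs => cssssssYs   [E -> s s s]
cssssssYs => csssssssss   [Y -> s s]

S => cEK => csssK => csssEYs => cssssssYs => csssssssss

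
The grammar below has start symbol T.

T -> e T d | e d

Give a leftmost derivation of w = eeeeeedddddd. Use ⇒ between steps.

T ⇒ eTd   [T -> e T d]
eTd ⇒ eeTdd   [T -> e T d]
eeTdd ⇒ eeeTddd   [T -> e T d]
eeeTddd ⇒ eeeeTdddd   [T -> e T d]
eeeeTdddd ⇒ eeeeeTddddd   [T -> e T d]
eeeeeTddddd ⇒ eeeeeedddddd   [T -> e d]

T ⇒ eTd ⇒ eeTdd ⇒ eeeTddd ⇒ eeeeTdddd ⇒ eeeeeTddddd ⇒ eeeeeedddddd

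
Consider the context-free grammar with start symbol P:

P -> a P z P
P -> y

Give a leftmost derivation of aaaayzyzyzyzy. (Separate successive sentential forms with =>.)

P => aPzP   [P -> a P z P]
aPzP => aaPzPzP   [P -> a P z P]
aaPzPzP => aaaPzPzPzP   [P -> a P z P]
aaaPzPzPzP => aaaaPzPzPzPzP   [P -> a P z P]
aaaaPzPzPzPzP => aaaayzPzPzPzP   [P -> y]
aaaayzPzPzPzP => aaaayzyzPzPzP   [P -> y]
aaaayzyzPzPzP => aaaayzyzyzPzP   [P -> y]
aaaayzyzyzPzP => aaaayzyzyzyzP   [P -> y]
aaaayzyzyzyzP => aaaayzyzyzyzy   [P -> y]

P => aPzP => aaPzPzP => aaaPzPzPzP => aaaaPzPzPzPzP => aaaayzPzPzPzP => aaaayzyzPzPzP => aaaayzyzyzPzP => aaaayzyzyzyzP => aaaayzyzyzyzy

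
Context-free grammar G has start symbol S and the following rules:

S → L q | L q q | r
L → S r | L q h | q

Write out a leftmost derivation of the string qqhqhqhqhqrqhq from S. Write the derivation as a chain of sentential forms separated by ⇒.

S ⇒ Lq   [S → L q]
Lq ⇒ Lqhq   [L → L q h]
Lqhq ⇒ Srqhq   [L → S r]
Srqhq ⇒ Lqrqhq   [S → L q]
Lqrqhq ⇒ Lqhqrqhq   [L → L q h]
Lqhqrqhq ⇒ Lqhqhqrqhq   [L → L q h]
Lqhqhqrqhq ⇒ Lqhqhqhqrqhq   [L → L q h]
Lqhqhqhqrqhq ⇒ Lqhqhqhqhqrqhq   [L → L q h]
Lqhqhqhqhqrqhq ⇒ qqhqhqhqhqrqhq   [L → q]

S⇒Lq⇒Lqhq⇒Srqhq⇒Lqrqhq⇒Lqhqrqhq⇒Lqhqhqrqhq⇒Lqhqhqhqrqhq⇒Lqhqhqhqhqrqhq⇒qqhqhqhqhqrqhq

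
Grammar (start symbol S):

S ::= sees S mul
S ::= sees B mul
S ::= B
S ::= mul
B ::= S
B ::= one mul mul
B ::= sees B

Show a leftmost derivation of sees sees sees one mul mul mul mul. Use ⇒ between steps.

S ⇒ sees B mul ⇒ sees S mul ⇒ sees sees B mul mul ⇒ sees sees sees B mul mul ⇒ sees sees sees one mul mul mul mul

S ⇒ sees B mul   [S ::= sees B mul]
sees B mul ⇒ sees S mul   [B ::= S]
sees S mul ⇒ sees sees B mul mul   [S ::= sees B mul]
sees sees B mul mul ⇒ sees sees sees B mul mul   [B ::= sees B]
sees sees sees B mul mul ⇒ sees sees sees one mul mul mul mul   [B ::= one mul mul]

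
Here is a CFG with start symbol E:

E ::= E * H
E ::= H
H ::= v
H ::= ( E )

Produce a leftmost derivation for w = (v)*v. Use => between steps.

E => E*H   [E ::= E * H]
E*H => H*H   [E ::= H]
H*H => (E)*H   [H ::= ( E )]
(E)*H => (H)*H   [E ::= H]
(H)*H => (v)*H   [H ::= v]
(v)*H => (v)*v   [H ::= v]

E=>E*H=>H*H=>(E)*H=>(H)*H=>(v)*H=>(v)*v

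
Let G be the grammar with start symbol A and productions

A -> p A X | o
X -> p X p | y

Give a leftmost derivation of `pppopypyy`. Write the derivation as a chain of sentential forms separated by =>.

A => pAX => ppAXX => pppAXXX => pppoXXX => pppopXpXX => pppopypXX => pppopypyX => pppopypyy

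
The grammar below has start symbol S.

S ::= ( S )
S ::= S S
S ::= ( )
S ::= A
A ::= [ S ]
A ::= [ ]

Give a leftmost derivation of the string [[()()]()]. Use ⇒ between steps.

S ⇒ A   [S ::= A]
A ⇒ [S]   [A ::= [ S ]]
[S] ⇒ [SS]   [S ::= S S]
[SS] ⇒ [AS]   [S ::= A]
[AS] ⇒ [[S]S]   [A ::= [ S ]]
[[S]S] ⇒ [[SS]S]   [S ::= S S]
[[SS]S] ⇒ [[()S]S]   [S ::= ( )]
[[()S]S] ⇒ [[()()]S]   [S ::= ( )]
[[()()]S] ⇒ [[()()]()]   [S ::= ( )]

S⇒A⇒[S]⇒[SS]⇒[AS]⇒[[S]S]⇒[[SS]S]⇒[[()S]S]⇒[[()()]S]⇒[[()()]()]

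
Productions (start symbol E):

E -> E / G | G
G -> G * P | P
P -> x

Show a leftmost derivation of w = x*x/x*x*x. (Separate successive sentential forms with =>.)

E => E/G => G/G => G*P/G => P*P/G => x*P/G => x*x/G => x*x/G*P => x*x/G*P*P => x*x/P*P*P => x*x/x*P*P => x*x/x*x*P => x*x/x*x*x

E => E/G   [E -> E / G]
E/G => G/G   [E -> G]
G/G => G*P/G   [G -> G * P]
G*P/G => P*P/G   [G -> P]
P*P/G => x*P/G   [P -> x]
x*P/G => x*x/G   [P -> x]
x*x/G => x*x/G*P   [G -> G * P]
x*x/G*P => x*x/G*P*P   [G -> G * P]
x*x/G*P*P => x*x/P*P*P   [G -> P]
x*x/P*P*P => x*x/x*P*P   [P -> x]
x*x/x*P*P => x*x/x*x*P   [P -> x]
x*x/x*x*P => x*x/x*x*x   [P -> x]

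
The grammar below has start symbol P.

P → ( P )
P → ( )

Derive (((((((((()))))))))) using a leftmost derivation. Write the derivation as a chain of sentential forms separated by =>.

P=>(P)=>((P))=>(((P)))=>((((P))))=>(((((P)))))=>((((((P))))))=>(((((((P)))))))=>((((((((P))))))))=>(((((((((P)))))))))=>(((((((((())))))))))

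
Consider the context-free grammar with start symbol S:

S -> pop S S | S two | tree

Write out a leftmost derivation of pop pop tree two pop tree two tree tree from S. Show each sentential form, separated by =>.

S => pop S S   [S -> pop S S]
pop S S => pop pop S S S   [S -> pop S S]
pop pop S S S => pop pop S two S S   [S -> S two]
pop pop S two S S => pop pop tree two S S   [S -> tree]
pop pop tree two S S => pop pop tree two pop S S S   [S -> pop S S]
pop pop tree two pop S S S => pop pop tree two pop S two S S   [S -> S two]
pop pop tree two pop S two S S => pop pop tree two pop tree two S S   [S -> tree]
pop pop tree two pop tree two S S => pop pop tree two pop tree two tree S   [S -> tree]
pop pop tree two pop tree two tree S => pop pop tree two pop tree two tree tree   [S -> tree]

S => pop S S => pop pop S S S => pop pop S two S S => pop pop tree two S S => pop pop tree two pop S S S => pop pop tree two pop S two S S => pop pop tree two pop tree two S S => pop pop tree two pop tree two tree S => pop pop tree two pop tree two tree tree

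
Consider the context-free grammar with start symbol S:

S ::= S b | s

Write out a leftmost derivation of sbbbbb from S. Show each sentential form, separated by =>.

S => Sb => Sbb => Sbbb => Sbbbb => Sbbbbb => sbbbbb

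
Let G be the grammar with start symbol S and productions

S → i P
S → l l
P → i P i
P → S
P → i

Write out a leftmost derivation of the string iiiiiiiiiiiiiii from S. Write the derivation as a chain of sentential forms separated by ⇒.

S ⇒ iP ⇒ iiPi ⇒ iiiPii ⇒ iiiSii ⇒ iiiiPii ⇒ iiiiiPiii ⇒ iiiiiiPiiii ⇒ iiiiiiiPiiiii ⇒ iiiiiiiiPiiiiii ⇒ iiiiiiiiiiiiiii

S ⇒ iP   [S → i P]
iP ⇒ iiPi   [P → i P i]
iiPi ⇒ iiiPii   [P → i P i]
iiiPii ⇒ iiiSii   [P → S]
iiiSii ⇒ iiiiPii   [S → i P]
iiiiPii ⇒ iiiiiPiii   [P → i P i]
iiiiiPiii ⇒ iiiiiiPiiii   [P → i P i]
iiiiiiPiiii ⇒ iiiiiiiPiiiii   [P → i P i]
iiiiiiiPiiiii ⇒ iiiiiiiiPiiiiii   [P → i P i]
iiiiiiiiPiiiiii ⇒ iiiiiiiiiiiiiii   [P → i]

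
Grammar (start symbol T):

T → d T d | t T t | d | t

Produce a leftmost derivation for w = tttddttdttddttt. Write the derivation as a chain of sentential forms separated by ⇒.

T ⇒ tTt ⇒ ttTtt ⇒ tttTttt ⇒ tttdTdttt ⇒ tttddTddttt ⇒ tttddtTtddttt ⇒ tttddttTttddttt ⇒ tttddttdttddttt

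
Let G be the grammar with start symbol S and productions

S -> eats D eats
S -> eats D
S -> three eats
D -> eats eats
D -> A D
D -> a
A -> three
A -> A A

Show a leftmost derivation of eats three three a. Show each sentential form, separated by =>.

S => eats D => eats A D => eats A A D => eats three A D => eats three three D => eats three three a

S => eats D   [S -> eats D]
eats D => eats A D   [D -> A D]
eats A D => eats A A D   [A -> A A]
eats A A D => eats three A D   [A -> three]
eats three A D => eats three three D   [A -> three]
eats three three D => eats three three a   [D -> a]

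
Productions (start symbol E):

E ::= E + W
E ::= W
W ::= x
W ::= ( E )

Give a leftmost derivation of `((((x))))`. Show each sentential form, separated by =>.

E => W => (E) => (W) => ((E)) => ((W)) => (((E))) => (((W))) => ((((E)))) => ((((W)))) => ((((x))))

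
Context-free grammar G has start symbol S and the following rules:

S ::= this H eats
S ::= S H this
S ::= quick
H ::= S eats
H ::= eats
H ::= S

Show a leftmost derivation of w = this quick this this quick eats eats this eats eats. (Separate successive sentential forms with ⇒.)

S ⇒ this H eats ⇒ this S eats eats ⇒ this S H this eats eats ⇒ this quick H this eats eats ⇒ this quick S this eats eats ⇒ this quick this H eats this eats eats ⇒ this quick this S eats this eats eats ⇒ this quick this this H eats eats this eats eats ⇒ this quick this this S eats eats this eats eats ⇒ this quick this this quick eats eats this eats eats

S ⇒ this H eats   [S ::= this H eats]
this H eats ⇒ this S eats eats   [H ::= S eats]
this S eats eats ⇒ this S H this eats eats   [S ::= S H this]
this S H this eats eats ⇒ this quick H this eats eats   [S ::= quick]
this quick H this eats eats ⇒ this quick S this eats eats   [H ::= S]
this quick S this eats eats ⇒ this quick this H eats this eats eats   [S ::= this H eats]
this quick this H eats this eats eats ⇒ this quick this S eats this eats eats   [H ::= S]
this quick this S eats this eats eats ⇒ this quick this this H eats eats this eats eats   [S ::= this H eats]
this quick this this H eats eats this eats eats ⇒ this quick this this S eats eats this eats eats   [H ::= S]
this quick this this S eats eats this eats eats ⇒ this quick this this quick eats eats this eats eats   [S ::= quick]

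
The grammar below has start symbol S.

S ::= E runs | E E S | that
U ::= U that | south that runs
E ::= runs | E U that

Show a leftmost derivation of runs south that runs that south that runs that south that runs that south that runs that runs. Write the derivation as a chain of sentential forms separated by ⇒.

S ⇒ E runs ⇒ E U that runs ⇒ E U that U that runs ⇒ E U that U that U that runs ⇒ E U that U that U that U that runs ⇒ runs U that U that U that U that runs ⇒ runs south that runs that U that U that U that runs ⇒ runs south that runs that south that runs that U that U that runs ⇒ runs south that runs that south that runs that south that runs that U that runs ⇒ runs south that runs that south that runs that south that runs that south that runs that runs

S ⇒ E runs   [S ::= E runs]
E runs ⇒ E U that runs   [E ::= E U that]
E U that runs ⇒ E U that U that runs   [E ::= E U that]
E U that U that runs ⇒ E U that U that U that runs   [E ::= E U that]
E U that U that U that runs ⇒ E U that U that U that U that runs   [E ::= E U that]
E U that U that U that U that runs ⇒ runs U that U that U that U that runs   [E ::= runs]
runs U that U that U that U that runs ⇒ runs south that runs that U that U that U that runs   [U ::= south that runs]
runs south that runs that U that U that U that runs ⇒ runs south that runs that south that runs that U that U that runs   [U ::= south that runs]
runs south that runs that south that runs that U that U that runs ⇒ runs south that runs that south that runs that south that runs that U that runs   [U ::= south that runs]
runs south that runs that south that runs that south that runs that U that runs ⇒ runs south that runs that south that runs that south that runs that south that runs that runs   [U ::= south that runs]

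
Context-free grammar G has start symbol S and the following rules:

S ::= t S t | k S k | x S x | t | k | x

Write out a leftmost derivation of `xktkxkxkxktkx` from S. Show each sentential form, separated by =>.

S => xSx   [S ::= x S x]
xSx => xkSkx   [S ::= k S k]
xkSkx => xktStkx   [S ::= t S t]
xktStkx => xktkSktkx   [S ::= k S k]
xktkSktkx => xktkxSxktkx   [S ::= x S x]
xktkxSxktkx => xktkxkSkxktkx   [S ::= k S k]
xktkxkSkxktkx => xktkxkxkxktkx   [S ::= x]

S => xSx => xkSkx => xktStkx => xktkSktkx => xktkxSxktkx => xktkxkSkxktkx => xktkxkxkxktkx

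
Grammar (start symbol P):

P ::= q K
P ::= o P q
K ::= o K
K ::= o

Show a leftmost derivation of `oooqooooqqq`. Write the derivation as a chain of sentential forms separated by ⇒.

P⇒oPq⇒ooPqq⇒oooPqqq⇒oooqKqqq⇒oooqoKqqq⇒oooqooKqqq⇒oooqoooKqqq⇒oooqooooqqq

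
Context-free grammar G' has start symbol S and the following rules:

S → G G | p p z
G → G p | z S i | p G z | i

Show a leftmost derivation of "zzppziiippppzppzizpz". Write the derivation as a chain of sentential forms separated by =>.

S=>GG=>GpG=>GppG=>zSippG=>zGGippG=>zzSiGippG=>zzppziGippG=>zzppziiippG=>zzppziiipppGz=>zzppziiipppGpz=>zzppziiippppGzpz=>zzppziiippppzSizpz=>zzppziiippppzppzizpz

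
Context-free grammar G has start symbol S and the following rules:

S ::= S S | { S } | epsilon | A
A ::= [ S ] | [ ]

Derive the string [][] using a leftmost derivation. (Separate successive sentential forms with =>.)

S => SS   [S ::= S S]
SS => AS   [S ::= A]
AS => []S   [A ::= [ ]]
[]S => []A   [S ::= A]
[]A => [][]   [A ::= [ ]]

S=>SS=>AS=>[]S=>[]A=>[][]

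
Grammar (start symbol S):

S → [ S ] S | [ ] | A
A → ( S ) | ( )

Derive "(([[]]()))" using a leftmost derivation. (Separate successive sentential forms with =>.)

S => A => (S) => (A) => ((S)) => (([S]S)) => (([[]]S)) => (([[]]A)) => (([[]]()))

S => A   [S → A]
A => (S)   [A → ( S )]
(S) => (A)   [S → A]
(A) => ((S))   [A → ( S )]
((S)) => (([S]S))   [S → [ S ] S]
(([S]S)) => (([[]]S))   [S → [ ]]
(([[]]S)) => (([[]]A))   [S → A]
(([[]]A)) => (([[]]()))   [A → ( )]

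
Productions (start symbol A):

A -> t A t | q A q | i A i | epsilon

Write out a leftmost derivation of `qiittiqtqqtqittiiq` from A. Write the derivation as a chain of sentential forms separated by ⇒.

A ⇒ qAq ⇒ qiAiq ⇒ qiiAiiq ⇒ qiitAtiiq ⇒ qiittAttiiq ⇒ qiittiAittiiq ⇒ qiittiqAqittiiq ⇒ qiittiqtAtqittiiq ⇒ qiittiqtqAqtqittiiq ⇒ qiittiqtqqtqittiiq

A ⇒ qAq   [A -> q A q]
qAq ⇒ qiAiq   [A -> i A i]
qiAiq ⇒ qiiAiiq   [A -> i A i]
qiiAiiq ⇒ qiitAtiiq   [A -> t A t]
qiitAtiiq ⇒ qiittAttiiq   [A -> t A t]
qiittAttiiq ⇒ qiittiAittiiq   [A -> i A i]
qiittiAittiiq ⇒ qiittiqAqittiiq   [A -> q A q]
qiittiqAqittiiq ⇒ qiittiqtAtqittiiq   [A -> t A t]
qiittiqtAtqittiiq ⇒ qiittiqtqAqtqittiiq   [A -> q A q]
qiittiqtqAqtqittiiq ⇒ qiittiqtqqtqittiiq   [A -> epsilon]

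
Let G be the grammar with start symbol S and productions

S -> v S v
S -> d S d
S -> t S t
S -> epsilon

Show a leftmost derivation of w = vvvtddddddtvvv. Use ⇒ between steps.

S⇒vSv⇒vvSvv⇒vvvSvvv⇒vvvtStvvv⇒vvvtdSdtvvv⇒vvvtddSddtvvv⇒vvvtdddSdddtvvv⇒vvvtddddddtvvv

S ⇒ vSv   [S -> v S v]
vSv ⇒ vvSvv   [S -> v S v]
vvSvv ⇒ vvvSvvv   [S -> v S v]
vvvSvvv ⇒ vvvtStvvv   [S -> t S t]
vvvtStvvv ⇒ vvvtdSdtvvv   [S -> d S d]
vvvtdSdtvvv ⇒ vvvtddSddtvvv   [S -> d S d]
vvvtddSddtvvv ⇒ vvvtdddSdddtvvv   [S -> d S d]
vvvtdddSdddtvvv ⇒ vvvtddddddtvvv   [S -> epsilon]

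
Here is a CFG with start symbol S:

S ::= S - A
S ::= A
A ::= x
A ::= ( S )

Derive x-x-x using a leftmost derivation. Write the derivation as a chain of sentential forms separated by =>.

S => S-A   [S ::= S - A]
S-A => S-A-A   [S ::= S - A]
S-A-A => A-A-A   [S ::= A]
A-A-A => x-A-A   [A ::= x]
x-A-A => x-x-A   [A ::= x]
x-x-A => x-x-x   [A ::= x]

S => S-A => S-A-A => A-A-A => x-A-A => x-x-A => x-x-x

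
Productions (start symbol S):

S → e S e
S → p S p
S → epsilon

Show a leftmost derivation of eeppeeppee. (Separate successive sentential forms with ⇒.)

S⇒eSe⇒eeSee⇒eepSpee⇒eeppSppee⇒eeppeSeppee⇒eeppeeppee

S ⇒ eSe   [S → e S e]
eSe ⇒ eeSee   [S → e S e]
eeSee ⇒ eepSpee   [S → p S p]
eepSpee ⇒ eeppSppee   [S → p S p]
eeppSppee ⇒ eeppeSeppee   [S → e S e]
eeppeSeppee ⇒ eeppeeppee   [S → epsilon]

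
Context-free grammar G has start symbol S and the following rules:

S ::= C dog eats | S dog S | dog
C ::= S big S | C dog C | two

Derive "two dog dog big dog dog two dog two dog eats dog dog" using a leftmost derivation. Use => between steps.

S => S dog S => C dog eats dog S => C dog C dog eats dog S => C dog C dog C dog eats dog S => C dog C dog C dog C dog eats dog S => two dog C dog C dog C dog eats dog S => two dog S big S dog C dog C dog eats dog S => two dog dog big S dog C dog C dog eats dog S => two dog dog big dog dog C dog C dog eats dog S => two dog dog big dog dog two dog C dog eats dog S => two dog dog big dog dog two dog two dog eats dog S => two dog dog big dog dog two dog two dog eats dog dog

S => S dog S   [S ::= S dog S]
S dog S => C dog eats dog S   [S ::= C dog eats]
C dog eats dog S => C dog C dog eats dog S   [C ::= C dog C]
C dog C dog eats dog S => C dog C dog C dog eats dog S   [C ::= C dog C]
C dog C dog C dog eats dog S => C dog C dog C dog C dog eats dog S   [C ::= C dog C]
C dog C dog C dog C dog eats dog S => two dog C dog C dog C dog eats dog S   [C ::= two]
two dog C dog C dog C dog eats dog S => two dog S big S dog C dog C dog eats dog S   [C ::= S big S]
two dog S big S dog C dog C dog eats dog S => two dog dog big S dog C dog C dog eats dog S   [S ::= dog]
two dog dog big S dog C dog C dog eats dog S => two dog dog big dog dog C dog C dog eats dog S   [S ::= dog]
two dog dog big dog dog C dog C dog eats dog S => two dog dog big dog dog two dog C dog eats dog S   [C ::= two]
two dog dog big dog dog two dog C dog eats dog S => two dog dog big dog dog two dog two dog eats dog S   [C ::= two]
two dog dog big dog dog two dog two dog eats dog S => two dog dog big dog dog two dog two dog eats dog dog   [S ::= dog]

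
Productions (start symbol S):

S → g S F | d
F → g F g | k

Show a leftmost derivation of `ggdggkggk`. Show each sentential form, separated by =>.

S => gSF => ggSFF => ggdFF => ggdgFgF => ggdggFggF => ggdggkggF => ggdggkggk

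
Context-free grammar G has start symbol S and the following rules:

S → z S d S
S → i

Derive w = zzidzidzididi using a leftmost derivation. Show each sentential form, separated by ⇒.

S ⇒ zSdS ⇒ zzSdSdS ⇒ zzidSdS ⇒ zzidzSdSdS ⇒ zzidzidSdS ⇒ zzidzidzSdSdS ⇒ zzidzidzidSdS ⇒ zzidzidzididS ⇒ zzidzidzididi

S ⇒ zSdS   [S → z S d S]
zSdS ⇒ zzSdSdS   [S → z S d S]
zzSdSdS ⇒ zzidSdS   [S → i]
zzidSdS ⇒ zzidzSdSdS   [S → z S d S]
zzidzSdSdS ⇒ zzidzidSdS   [S → i]
zzidzidSdS ⇒ zzidzidzSdSdS   [S → z S d S]
zzidzidzSdSdS ⇒ zzidzidzidSdS   [S → i]
zzidzidzidSdS ⇒ zzidzidzididS   [S → i]
zzidzidzididS ⇒ zzidzidzididi   [S → i]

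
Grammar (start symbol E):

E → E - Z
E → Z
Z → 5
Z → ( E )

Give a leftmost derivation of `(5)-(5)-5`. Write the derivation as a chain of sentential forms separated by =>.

E => E-Z   [E → E - Z]
E-Z => E-Z-Z   [E → E - Z]
E-Z-Z => Z-Z-Z   [E → Z]
Z-Z-Z => (E)-Z-Z   [Z → ( E )]
(E)-Z-Z => (Z)-Z-Z   [E → Z]
(Z)-Z-Z => (5)-Z-Z   [Z → 5]
(5)-Z-Z => (5)-(E)-Z   [Z → ( E )]
(5)-(E)-Z => (5)-(Z)-Z   [E → Z]
(5)-(Z)-Z => (5)-(5)-Z   [Z → 5]
(5)-(5)-Z => (5)-(5)-5   [Z → 5]

E => E-Z => E-Z-Z => Z-Z-Z => (E)-Z-Z => (Z)-Z-Z => (5)-Z-Z => (5)-(E)-Z => (5)-(Z)-Z => (5)-(5)-Z => (5)-(5)-5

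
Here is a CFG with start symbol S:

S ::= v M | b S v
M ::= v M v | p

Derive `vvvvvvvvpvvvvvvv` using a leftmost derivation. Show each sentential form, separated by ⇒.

S ⇒ vM ⇒ vvMv ⇒ vvvMvv ⇒ vvvvMvvv ⇒ vvvvvMvvvv ⇒ vvvvvvMvvvvv ⇒ vvvvvvvMvvvvvv ⇒ vvvvvvvvMvvvvvvv ⇒ vvvvvvvvpvvvvvvv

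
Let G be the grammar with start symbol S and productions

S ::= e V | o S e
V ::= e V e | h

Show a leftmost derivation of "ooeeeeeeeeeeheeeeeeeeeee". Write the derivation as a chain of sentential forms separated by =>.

S=>oSe=>ooSee=>ooeVee=>ooeeVeee=>ooeeeVeeee=>ooeeeeVeeeee=>ooeeeeeVeeeeee=>ooeeeeeeVeeeeeee=>ooeeeeeeeVeeeeeeee=>ooeeeeeeeeVeeeeeeeee=>ooeeeeeeeeeVeeeeeeeeee=>ooeeeeeeeeeeVeeeeeeeeeee=>ooeeeeeeeeeeheeeeeeeeeee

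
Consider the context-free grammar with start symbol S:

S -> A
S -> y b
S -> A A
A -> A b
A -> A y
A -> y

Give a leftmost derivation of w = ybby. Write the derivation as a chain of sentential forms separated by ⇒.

S ⇒ AA   [S -> A A]
AA ⇒ AbA   [A -> A b]
AbA ⇒ AbbA   [A -> A b]
AbbA ⇒ ybbA   [A -> y]
ybbA ⇒ ybby   [A -> y]

S⇒AA⇒AbA⇒AbbA⇒ybbA⇒ybby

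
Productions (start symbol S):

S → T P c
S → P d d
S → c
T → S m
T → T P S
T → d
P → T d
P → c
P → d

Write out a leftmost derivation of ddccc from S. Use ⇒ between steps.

S ⇒ TPc   [S → T P c]
TPc ⇒ TPSPc   [T → T P S]
TPSPc ⇒ dPSPc   [T → d]
dPSPc ⇒ ddSPc   [P → d]
ddSPc ⇒ ddcPc   [S → c]
ddcPc ⇒ ddccc   [P → c]

S⇒TPc⇒TPSPc⇒dPSPc⇒ddSPc⇒ddcPc⇒ddccc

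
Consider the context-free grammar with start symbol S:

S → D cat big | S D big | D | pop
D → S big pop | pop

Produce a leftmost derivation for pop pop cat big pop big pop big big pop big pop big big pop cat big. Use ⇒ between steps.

S ⇒ D cat big   [S → D cat big]
D cat big ⇒ S big pop cat big   [D → S big pop]
S big pop cat big ⇒ S D big big pop cat big   [S → S D big]
S D big big pop cat big ⇒ S D big D big big pop cat big   [S → S D big]
S D big D big big pop cat big ⇒ pop D big D big big pop cat big   [S → pop]
pop D big D big big pop cat big ⇒ pop S big pop big D big big pop cat big   [D → S big pop]
pop S big pop big D big big pop cat big ⇒ pop S D big big pop big D big big pop cat big   [S → S D big]
pop S D big big pop big D big big pop cat big ⇒ pop D cat big D big big pop big D big big pop cat big   [S → D cat big]
pop D cat big D big big pop big D big big pop cat big ⇒ pop pop cat big D big big pop big D big big pop cat big   [D → pop]
pop pop cat big D big big pop big D big big pop cat big ⇒ pop pop cat big S big pop big big pop big D big big pop cat big   [D → S big pop]
pop pop cat big S big pop big big pop big D big big pop cat big ⇒ pop pop cat big pop big pop big big pop big D big big pop cat big   [S → pop]
pop pop cat big pop big pop big big pop big D big big pop cat big ⇒ pop pop cat big pop big pop big big pop big pop big big pop cat big   [D → pop]

S ⇒ D cat big ⇒ S big pop cat big ⇒ S D big big pop cat big ⇒ S D big D big big pop cat big ⇒ pop D big D big big pop cat big ⇒ pop S big pop big D big big pop cat big ⇒ pop S D big big pop big D big big pop cat big ⇒ pop D cat big D big big pop big D big big pop cat big ⇒ pop pop cat big D big big pop big D big big pop cat big ⇒ pop pop cat big S big pop big big pop big D big big pop cat big ⇒ pop pop cat big pop big pop big big pop big D big big pop cat big ⇒ pop pop cat big pop big pop big big pop big pop big big pop cat big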